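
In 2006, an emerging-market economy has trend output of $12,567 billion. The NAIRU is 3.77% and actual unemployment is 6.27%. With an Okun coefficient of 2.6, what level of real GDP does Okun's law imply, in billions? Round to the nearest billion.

$11,750 billion

Unemployment gap = 6.27 - 3.77 = 2.5 points, so the output gap is -2.6 × 2.5 = -6.5%.
Actual GDP = 12567 × (1 - 6.5/100) = 12567 × 0.935 ≈ 11750 billion.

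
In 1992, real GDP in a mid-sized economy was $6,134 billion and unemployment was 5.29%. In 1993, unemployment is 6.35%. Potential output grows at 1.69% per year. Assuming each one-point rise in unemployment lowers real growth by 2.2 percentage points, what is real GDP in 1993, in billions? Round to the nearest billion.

$6,095 billion

Δu = 6.35 - 5.29 = 1.06 points.
Okun's law (growth form): g_Y = g_Y* - β × Δu = 1.69 - 2.2 × (1.06) = 1.69 - 2.332 = -0.642%.
Real GDP in the next year = 6134 × (1 - 0.642/100) = 6134 × 0.99358 ≈ 6095 billion.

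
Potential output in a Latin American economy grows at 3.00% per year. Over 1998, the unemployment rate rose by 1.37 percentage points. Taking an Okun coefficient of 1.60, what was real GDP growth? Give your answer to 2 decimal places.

Growth-rate Okun's law: g_Y = g_Y* - β × Δu.
g_Y = 3.00 - 1.60 × (1.37) = 3 - 2.192 = 0.808%, i.e. 0.81% to 2 d.p.

0.81%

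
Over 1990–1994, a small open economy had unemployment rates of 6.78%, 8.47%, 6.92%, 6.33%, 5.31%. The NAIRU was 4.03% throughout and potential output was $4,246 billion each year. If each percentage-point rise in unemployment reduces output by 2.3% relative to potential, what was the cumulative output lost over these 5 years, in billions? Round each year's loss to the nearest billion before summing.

$1,335 billion

Year 1990: gap = -2.3 × (6.78 - 4.03) = -6.325%, loss ≈ 4246 × 6.325/100 ≈ 269.
Year 1991: gap = -2.3 × (8.47 - 4.03) = -10.212%, loss ≈ 4246 × 10.212/100 ≈ 434.
Year 1992: gap = -2.3 × (6.92 - 4.03) = -6.647%, loss ≈ 4246 × 6.647/100 ≈ 282.
Year 1993: gap = -2.3 × (6.33 - 4.03) = -5.29%, loss ≈ 4246 × 5.29/100 ≈ 225.
Year 1994: gap = -2.3 × (5.31 - 4.03) = -2.944%, loss ≈ 4246 × 2.944/100 ≈ 125.
Total lost output = 269 + 434 + 282 + 225 + 125 = 1335 billion.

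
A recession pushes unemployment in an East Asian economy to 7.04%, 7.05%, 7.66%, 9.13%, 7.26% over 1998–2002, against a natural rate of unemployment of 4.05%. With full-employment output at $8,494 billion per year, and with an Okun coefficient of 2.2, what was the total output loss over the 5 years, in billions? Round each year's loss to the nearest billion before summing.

$3,344 billion

Year 1998: gap = -2.2 × (7.04 - 4.05) = -6.578%, loss ≈ 8494 × 6.578/100 ≈ 559.
Year 1999: gap = -2.2 × (7.05 - 4.05) = -6.6%, loss ≈ 8494 × 6.6/100 ≈ 561.
Year 2000: gap = -2.2 × (7.66 - 4.05) = -7.942%, loss ≈ 8494 × 7.942/100 ≈ 675.
Year 2001: gap = -2.2 × (9.13 - 4.05) = -11.176%, loss ≈ 8494 × 11.176/100 ≈ 949.
Year 2002: gap = -2.2 × (7.26 - 4.05) = -7.062%, loss ≈ 8494 × 7.062/100 ≈ 600.
Total lost output = 559 + 561 + 675 + 949 + 600 = 3344 billion.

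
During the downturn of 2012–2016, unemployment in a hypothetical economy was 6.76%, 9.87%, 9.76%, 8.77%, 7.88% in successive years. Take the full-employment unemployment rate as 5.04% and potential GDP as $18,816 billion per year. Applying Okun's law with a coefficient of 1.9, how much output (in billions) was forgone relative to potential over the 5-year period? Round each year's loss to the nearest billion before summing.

Year 2012: gap = -1.9 × (6.76 - 5.04) = -3.268%, loss ≈ 18816 × 3.268/100 ≈ 615.
Year 2013: gap = -1.9 × (9.87 - 5.04) = -9.177%, loss ≈ 18816 × 9.177/100 ≈ 1727.
Year 2014: gap = -1.9 × (9.76 - 5.04) = -8.968%, loss ≈ 18816 × 8.968/100 ≈ 1687.
Year 2015: gap = -1.9 × (8.77 - 5.04) = -7.087%, loss ≈ 18816 × 7.087/100 ≈ 1333.
Year 2016: gap = -1.9 × (7.88 - 5.04) = -5.396%, loss ≈ 18816 × 5.396/100 ≈ 1015.
Total lost output = 615 + 1727 + 1687 + 1333 + 1015 = 6377 billion.

$6,377 billion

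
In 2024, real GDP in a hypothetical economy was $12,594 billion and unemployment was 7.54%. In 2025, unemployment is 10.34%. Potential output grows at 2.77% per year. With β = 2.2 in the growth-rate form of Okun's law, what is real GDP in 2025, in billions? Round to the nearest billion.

$12,167 billion

Δu = 10.34 - 7.54 = 2.8 points.
Okun's law (growth form): g_Y = g_Y* - β × Δu = 2.77 - 2.2 × (2.80) = 2.77 - 6.16 = -3.39%.
Real GDP in the next year = 12594 × (1 - 3.39/100) = 12594 × 0.9661 ≈ 12167 billion.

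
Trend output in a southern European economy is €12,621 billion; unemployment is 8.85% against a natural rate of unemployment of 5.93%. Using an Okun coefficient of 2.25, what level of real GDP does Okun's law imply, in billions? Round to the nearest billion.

€11,792 billion

Unemployment gap = 8.85 - 5.93 = 2.92 points, so the output gap is -2.25 × 2.92 = -6.57%.
Actual GDP = 12621 × (1 - 6.57/100) = 12621 × 0.9343 ≈ 11792 billion.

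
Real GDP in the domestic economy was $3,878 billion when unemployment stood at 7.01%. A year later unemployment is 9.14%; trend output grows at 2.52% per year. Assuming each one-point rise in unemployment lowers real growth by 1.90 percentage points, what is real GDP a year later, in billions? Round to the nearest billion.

$3,819 billion

Δu = 9.14 - 7.01 = 2.13 points.
Okun's law (growth form): g_Y = g_Y* - β × Δu = 2.52 - 1.90 × (2.13) = 2.52 - 4.047 = -1.527%.
Real GDP in the next year = 3878 × (1 - 1.527/100) = 3878 × 0.98473 ≈ 3819 billion.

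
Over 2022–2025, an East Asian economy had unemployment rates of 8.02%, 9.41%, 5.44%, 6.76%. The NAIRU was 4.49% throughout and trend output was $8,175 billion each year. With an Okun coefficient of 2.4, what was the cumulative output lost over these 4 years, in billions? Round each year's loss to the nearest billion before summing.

Year 2022: gap = -2.4 × (8.02 - 4.49) = -8.472%, loss ≈ 8175 × 8.472/100 ≈ 693.
Year 2023: gap = -2.4 × (9.41 - 4.49) = -11.808%, loss ≈ 8175 × 11.808/100 ≈ 965.
Year 2024: gap = -2.4 × (5.44 - 4.49) = -2.28%, loss ≈ 8175 × 2.28/100 ≈ 186.
Year 2025: gap = -2.4 × (6.76 - 4.49) = -5.448%, loss ≈ 8175 × 5.448/100 ≈ 445.
Total lost output = 693 + 965 + 186 + 445 = 2289 billion.

$2,289 billion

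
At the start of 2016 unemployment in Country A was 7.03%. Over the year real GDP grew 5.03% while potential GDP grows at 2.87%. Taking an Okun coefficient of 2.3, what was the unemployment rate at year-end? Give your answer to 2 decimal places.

6.09%

Growth-rate Okun's law: g_Y = g_Y* - β × Δu, so Δu = (g_Y* - g_Y)/β.
Δu = (2.87 - 5.03)/2.3 = -2.16/2.3 = -0.94 percentage points.
Year-end unemployment = 7.03 - 0.94 = 6.09%.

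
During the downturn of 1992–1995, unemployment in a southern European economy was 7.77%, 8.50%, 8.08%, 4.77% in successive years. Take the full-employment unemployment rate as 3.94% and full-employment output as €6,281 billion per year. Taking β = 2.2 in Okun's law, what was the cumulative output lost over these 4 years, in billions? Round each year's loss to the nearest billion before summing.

Year 1992: gap = -2.2 × (7.77 - 3.94) = -8.426%, loss ≈ 6281 × 8.426/100 ≈ 529.
Year 1993: gap = -2.2 × (8.5 - 3.94) = -10.032%, loss ≈ 6281 × 10.032/100 ≈ 630.
Year 1994: gap = -2.2 × (8.08 - 3.94) = -9.108%, loss ≈ 6281 × 9.108/100 ≈ 572.
Year 1995: gap = -2.2 × (4.77 - 3.94) = -1.826%, loss ≈ 6281 × 1.826/100 ≈ 115.
Total lost output = 529 + 630 + 572 + 115 = 1846 billion.

€1,846 billion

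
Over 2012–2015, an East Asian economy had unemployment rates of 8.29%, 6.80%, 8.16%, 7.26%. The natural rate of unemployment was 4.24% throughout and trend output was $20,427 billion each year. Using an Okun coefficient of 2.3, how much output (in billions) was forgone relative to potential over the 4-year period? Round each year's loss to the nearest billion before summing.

$6,367 billion

Year 2012: gap = -2.3 × (8.29 - 4.24) = -9.315%, loss ≈ 20427 × 9.315/100 ≈ 1903.
Year 2013: gap = -2.3 × (6.8 - 4.24) = -5.888%, loss ≈ 20427 × 5.888/100 ≈ 1203.
Year 2014: gap = -2.3 × (8.16 - 4.24) = -9.016%, loss ≈ 20427 × 9.016/100 ≈ 1842.
Year 2015: gap = -2.3 × (7.26 - 4.24) = -6.946%, loss ≈ 20427 × 6.946/100 ≈ 1419.
Total lost output = 1903 + 1203 + 1842 + 1419 = 6367 billion.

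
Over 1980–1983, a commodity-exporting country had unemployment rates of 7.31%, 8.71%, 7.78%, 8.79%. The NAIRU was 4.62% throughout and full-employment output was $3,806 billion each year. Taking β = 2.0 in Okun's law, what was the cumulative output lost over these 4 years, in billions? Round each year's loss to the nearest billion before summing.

Year 1980: gap = -2.0 × (7.31 - 4.62) = -5.38%, loss ≈ 3806 × 5.38/100 ≈ 205.
Year 1981: gap = -2.0 × (8.71 - 4.62) = -8.18%, loss ≈ 3806 × 8.18/100 ≈ 311.
Year 1982: gap = -2.0 × (7.78 - 4.62) = -6.32%, loss ≈ 3806 × 6.32/100 ≈ 241.
Year 1983: gap = -2.0 × (8.79 - 4.62) = -8.34%, loss ≈ 3806 × 8.34/100 ≈ 317.
Total lost output = 205 + 311 + 241 + 317 = 1074 billion.

$1,074 billion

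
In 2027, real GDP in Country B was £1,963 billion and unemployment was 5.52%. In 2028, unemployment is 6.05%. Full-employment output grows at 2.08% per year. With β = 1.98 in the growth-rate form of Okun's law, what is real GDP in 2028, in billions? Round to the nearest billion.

Δu = 6.05 - 5.52 = 0.53 points.
Okun's law (growth form): g_Y = g_Y* - β × Δu = 2.08 - 1.98 × (0.53) = 2.08 - 1.0494 = 1.0306%.
Real GDP in the next year = 1963 × (1 + 1.0306/100) = 1963 × 1.010306 ≈ 1983 billion.

£1,983 billion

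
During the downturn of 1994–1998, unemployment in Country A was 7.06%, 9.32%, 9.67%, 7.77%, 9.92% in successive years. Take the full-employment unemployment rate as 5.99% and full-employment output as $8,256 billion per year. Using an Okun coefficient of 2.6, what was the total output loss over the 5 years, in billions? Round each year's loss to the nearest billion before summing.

$2,961 billion

Year 1994: gap = -2.6 × (7.06 - 5.99) = -2.782%, loss ≈ 8256 × 2.782/100 ≈ 230.
Year 1995: gap = -2.6 × (9.32 - 5.99) = -8.658%, loss ≈ 8256 × 8.658/100 ≈ 715.
Year 1996: gap = -2.6 × (9.67 - 5.99) = -9.568%, loss ≈ 8256 × 9.568/100 ≈ 790.
Year 1997: gap = -2.6 × (7.77 - 5.99) = -4.628%, loss ≈ 8256 × 4.628/100 ≈ 382.
Year 1998: gap = -2.6 × (9.92 - 5.99) = -10.218%, loss ≈ 8256 × 10.218/100 ≈ 844.
Total lost output = 230 + 715 + 790 + 382 + 844 = 2961 billion.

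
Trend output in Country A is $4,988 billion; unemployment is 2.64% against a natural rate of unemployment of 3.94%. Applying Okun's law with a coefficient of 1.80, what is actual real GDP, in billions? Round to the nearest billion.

Unemployment gap = 2.64 - 3.94 = -1.3 points, so the output gap is -1.8 × (-1.3) = 2.34%.
Actual GDP = 4988 × (1 + 2.34/100) = 4988 × 1.0234 ≈ 5105 billion.

$5,105 billion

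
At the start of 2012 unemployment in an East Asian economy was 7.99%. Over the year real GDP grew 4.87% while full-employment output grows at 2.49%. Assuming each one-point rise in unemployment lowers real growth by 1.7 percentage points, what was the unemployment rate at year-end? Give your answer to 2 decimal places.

6.59%

Growth-rate Okun's law: g_Y = g_Y* - β × Δu, so Δu = (g_Y* - g_Y)/β.
Δu = (2.49 - 4.87)/1.7 = -2.38/1.7 = -1.40 percentage points.
Year-end unemployment = 7.99 - 1.4 = 6.59%.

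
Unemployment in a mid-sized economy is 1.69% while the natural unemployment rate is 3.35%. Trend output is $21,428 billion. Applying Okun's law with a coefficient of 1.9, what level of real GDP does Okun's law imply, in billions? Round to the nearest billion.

Unemployment gap = 1.69 - 3.35 = -1.66 points, so the output gap is -1.9 × (-1.66) = 3.154%.
Actual GDP = 21428 × (1 + 3.154/100) = 21428 × 1.03154 ≈ 22104 billion.

$22,104 billion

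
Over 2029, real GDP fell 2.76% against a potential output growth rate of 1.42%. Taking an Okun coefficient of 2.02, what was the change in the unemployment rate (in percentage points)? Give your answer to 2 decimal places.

Growth-rate Okun's law: g_Y = g_Y* - β × Δu, so Δu = (g_Y* - g_Y)/β.
Δu = (1.42 + 2.76)/2.02 = 4.18/2.02 = 2.07 percentage points.

2.07 percentage points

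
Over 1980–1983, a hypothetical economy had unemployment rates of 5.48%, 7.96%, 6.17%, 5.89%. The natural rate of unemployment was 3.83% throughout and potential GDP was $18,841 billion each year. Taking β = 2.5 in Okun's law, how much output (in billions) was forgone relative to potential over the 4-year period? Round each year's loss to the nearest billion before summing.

$4,794 billion

Year 1980: gap = -2.5 × (5.48 - 3.83) = -4.125%, loss ≈ 18841 × 4.125/100 ≈ 777.
Year 1981: gap = -2.5 × (7.96 - 3.83) = -10.325%, loss ≈ 18841 × 10.325/100 ≈ 1945.
Year 1982: gap = -2.5 × (6.17 - 3.83) = -5.85%, loss ≈ 18841 × 5.85/100 ≈ 1102.
Year 1983: gap = -2.5 × (5.89 - 3.83) = -5.15%, loss ≈ 18841 × 5.15/100 ≈ 970.
Total lost output = 777 + 1945 + 1102 + 970 = 4794 billion.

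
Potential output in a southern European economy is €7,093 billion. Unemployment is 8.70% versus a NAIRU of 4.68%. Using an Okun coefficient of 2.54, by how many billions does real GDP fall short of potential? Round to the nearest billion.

Output gap = -2.54 × (8.7 - 4.68) = -2.54 × 4.02 = -10.2108%.
Actual GDP ≈ 7093 × 0.897892 ≈ 6369 billion, so the shortfall is 7093 - 6369 = 724 billion.

€724 billion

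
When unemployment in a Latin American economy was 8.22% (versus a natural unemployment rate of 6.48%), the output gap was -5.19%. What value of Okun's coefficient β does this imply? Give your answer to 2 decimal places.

Okun's law: output gap = -β × (u - u*).
-5.19 = -β × (8.22 - 6.48) = -β × 1.74, so β = 5.19/1.74 = 2.98.

β ≈ 2.98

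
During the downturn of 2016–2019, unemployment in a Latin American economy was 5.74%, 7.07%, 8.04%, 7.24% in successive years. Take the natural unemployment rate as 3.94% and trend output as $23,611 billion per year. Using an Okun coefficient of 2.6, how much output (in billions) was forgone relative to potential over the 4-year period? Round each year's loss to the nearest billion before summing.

Year 2016: gap = -2.6 × (5.74 - 3.94) = -4.68%, loss ≈ 23611 × 4.68/100 ≈ 1105.
Year 2017: gap = -2.6 × (7.07 - 3.94) = -8.138%, loss ≈ 23611 × 8.138/100 ≈ 1921.
Year 2018: gap = -2.6 × (8.04 - 3.94) = -10.66%, loss ≈ 23611 × 10.66/100 ≈ 2517.
Year 2019: gap = -2.6 × (7.24 - 3.94) = -8.58%, loss ≈ 23611 × 8.58/100 ≈ 2026.
Total lost output = 1105 + 1921 + 2517 + 2026 = 7569 billion.

$7,569 billion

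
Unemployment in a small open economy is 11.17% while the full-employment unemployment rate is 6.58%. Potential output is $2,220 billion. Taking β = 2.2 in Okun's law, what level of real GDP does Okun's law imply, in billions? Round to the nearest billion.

Unemployment gap = 11.17 - 6.58 = 4.59 points, so the output gap is -2.2 × 4.59 = -10.098%.
Actual GDP = 2220 × (1 - 10.098/100) = 2220 × 0.89902 ≈ 1996 billion.

$1,996 billion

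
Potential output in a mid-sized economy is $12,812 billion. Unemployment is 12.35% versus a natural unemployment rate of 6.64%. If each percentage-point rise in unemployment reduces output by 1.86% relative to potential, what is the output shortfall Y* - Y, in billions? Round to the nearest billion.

Output gap = -1.86 × (12.35 - 6.64) = -1.86 × 5.71 = -10.6206%.
Actual GDP ≈ 12812 × 0.893794 ≈ 11451 billion, so the shortfall is 12812 - 11451 = 1361 billion.

$1,361 billion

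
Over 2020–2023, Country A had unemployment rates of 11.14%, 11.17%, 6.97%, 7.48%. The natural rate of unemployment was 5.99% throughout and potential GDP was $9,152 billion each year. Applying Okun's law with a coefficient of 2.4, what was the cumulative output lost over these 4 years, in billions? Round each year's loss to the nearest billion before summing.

$2,811 billion

Year 2020: gap = -2.4 × (11.14 - 5.99) = -12.36%, loss ≈ 9152 × 12.36/100 ≈ 1131.
Year 2021: gap = -2.4 × (11.17 - 5.99) = -12.432%, loss ≈ 9152 × 12.432/100 ≈ 1138.
Year 2022: gap = -2.4 × (6.97 - 5.99) = -2.352%, loss ≈ 9152 × 2.352/100 ≈ 215.
Year 2023: gap = -2.4 × (7.48 - 5.99) = -3.576%, loss ≈ 9152 × 3.576/100 ≈ 327.
Total lost output = 1131 + 1138 + 215 + 327 = 2811 billion.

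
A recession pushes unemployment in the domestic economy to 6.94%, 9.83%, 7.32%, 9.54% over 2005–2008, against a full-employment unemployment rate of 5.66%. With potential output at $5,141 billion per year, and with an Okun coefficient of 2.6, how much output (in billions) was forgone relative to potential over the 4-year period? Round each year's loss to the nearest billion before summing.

Year 2005: gap = -2.6 × (6.94 - 5.66) = -3.328%, loss ≈ 5141 × 3.328/100 ≈ 171.
Year 2006: gap = -2.6 × (9.83 - 5.66) = -10.842%, loss ≈ 5141 × 10.842/100 ≈ 557.
Year 2007: gap = -2.6 × (7.32 - 5.66) = -4.316%, loss ≈ 5141 × 4.316/100 ≈ 222.
Year 2008: gap = -2.6 × (9.54 - 5.66) = -10.088%, loss ≈ 5141 × 10.088/100 ≈ 519.
Total lost output = 171 + 557 + 222 + 519 = 1469 billion.

$1,469 billion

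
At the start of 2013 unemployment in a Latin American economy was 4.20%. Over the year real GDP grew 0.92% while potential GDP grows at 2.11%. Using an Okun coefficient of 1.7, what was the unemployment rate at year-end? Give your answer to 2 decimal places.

4.90%

Growth-rate Okun's law: g_Y = g_Y* - β × Δu, so Δu = (g_Y* - g_Y)/β.
Δu = (2.11 - 0.92)/1.7 = 1.19/1.7 = 0.70 percentage points.
Year-end unemployment = 4.2 + 0.7 = 4.90%.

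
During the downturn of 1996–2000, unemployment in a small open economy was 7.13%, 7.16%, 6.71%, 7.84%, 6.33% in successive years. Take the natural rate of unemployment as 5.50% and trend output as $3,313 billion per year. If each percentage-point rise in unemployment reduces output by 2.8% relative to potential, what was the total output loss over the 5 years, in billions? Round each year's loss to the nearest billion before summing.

$711 billion

Year 1996: gap = -2.8 × (7.13 - 5.5) = -4.564%, loss ≈ 3313 × 4.564/100 ≈ 151.
Year 1997: gap = -2.8 × (7.16 - 5.5) = -4.648%, loss ≈ 3313 × 4.648/100 ≈ 154.
Year 1998: gap = -2.8 × (6.71 - 5.5) = -3.388%, loss ≈ 3313 × 3.388/100 ≈ 112.
Year 1999: gap = -2.8 × (7.84 - 5.5) = -6.552%, loss ≈ 3313 × 6.552/100 ≈ 217.
Year 2000: gap = -2.8 × (6.33 - 5.5) = -2.324%, loss ≈ 3313 × 2.324/100 ≈ 77.
Total lost output = 151 + 154 + 112 + 217 + 77 = 711 billion.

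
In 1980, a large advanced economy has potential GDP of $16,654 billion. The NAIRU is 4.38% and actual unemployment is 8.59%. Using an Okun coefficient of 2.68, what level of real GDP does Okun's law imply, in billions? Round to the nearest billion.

$14,775 billion

Unemployment gap = 8.59 - 4.38 = 4.21 points, so the output gap is -2.68 × 4.21 = -11.2828%.
Actual GDP = 16654 × (1 - 11.2828/100) = 16654 × 0.887172 ≈ 14775 billion.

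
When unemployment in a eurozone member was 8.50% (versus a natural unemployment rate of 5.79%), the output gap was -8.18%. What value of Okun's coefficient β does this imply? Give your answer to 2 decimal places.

β ≈ 3.02

Okun's law: output gap = -β × (u - u*).
-8.18 = -β × (8.5 - 5.79) = -β × 2.71, so β = 8.18/2.71 = 3.02.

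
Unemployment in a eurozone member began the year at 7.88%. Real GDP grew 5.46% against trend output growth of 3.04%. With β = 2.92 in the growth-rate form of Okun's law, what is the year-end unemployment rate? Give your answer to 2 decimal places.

7.05%

Growth-rate Okun's law: g_Y = g_Y* - β × Δu, so Δu = (g_Y* - g_Y)/β.
Δu = (3.04 - 5.46)/2.92 = -2.42/2.92 = -0.83 percentage points.
Year-end unemployment = 7.88 - 0.83 = 7.05%.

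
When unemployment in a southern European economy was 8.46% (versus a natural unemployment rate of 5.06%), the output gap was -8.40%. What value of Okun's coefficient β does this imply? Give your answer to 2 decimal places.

Okun's law: output gap = -β × (u - u*).
-8.40 = -β × (8.46 - 5.06) = -β × 3.4, so β = 8.4/3.4 = 2.47.

β ≈ 2.47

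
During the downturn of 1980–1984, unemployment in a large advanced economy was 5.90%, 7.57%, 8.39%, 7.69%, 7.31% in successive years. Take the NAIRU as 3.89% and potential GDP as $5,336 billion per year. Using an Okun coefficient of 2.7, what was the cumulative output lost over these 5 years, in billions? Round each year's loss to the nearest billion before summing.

Year 1980: gap = -2.7 × (5.9 - 3.89) = -5.427%, loss ≈ 5336 × 5.427/100 ≈ 290.
Year 1981: gap = -2.7 × (7.57 - 3.89) = -9.936%, loss ≈ 5336 × 9.936/100 ≈ 530.
Year 1982: gap = -2.7 × (8.39 - 3.89) = -12.15%, loss ≈ 5336 × 12.15/100 ≈ 648.
Year 1983: gap = -2.7 × (7.69 - 3.89) = -10.26%, loss ≈ 5336 × 10.26/100 ≈ 547.
Year 1984: gap = -2.7 × (7.31 - 3.89) = -9.234%, loss ≈ 5336 × 9.234/100 ≈ 493.
Total lost output = 290 + 530 + 648 + 547 + 493 = 2508 billion.

$2,508 billion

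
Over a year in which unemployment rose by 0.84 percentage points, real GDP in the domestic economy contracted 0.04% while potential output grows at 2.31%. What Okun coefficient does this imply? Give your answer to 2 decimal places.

Growth form: g_Y = g_Y* - β × Δu, so β = (g_Y* - g_Y)/Δu.
β = (2.31 + 0.04)/0.84 = 2.35/0.84 = 2.80.

β ≈ 2.80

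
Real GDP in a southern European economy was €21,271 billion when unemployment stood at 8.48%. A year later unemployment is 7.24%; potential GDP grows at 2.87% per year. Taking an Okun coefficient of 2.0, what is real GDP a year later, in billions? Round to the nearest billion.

Δu = 7.24 - 8.48 = -1.24 points.
Okun's law (growth form): g_Y = g_Y* - β × Δu = 2.87 - 2.0 × (-1.24) = 2.87 + 2.48 = 5.35%.
Real GDP in the next year = 21271 × (1 + 5.35/100) = 21271 × 1.0535 ≈ 22409 billion.

€22,409 billion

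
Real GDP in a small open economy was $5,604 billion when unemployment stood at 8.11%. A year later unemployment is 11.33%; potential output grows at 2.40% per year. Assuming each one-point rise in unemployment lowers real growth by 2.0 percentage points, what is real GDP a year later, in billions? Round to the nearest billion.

Δu = 11.33 - 8.11 = 3.22 points.
Okun's law (growth form): g_Y = g_Y* - β × Δu = 2.40 - 2.0 × (3.22) = 2.4 - 6.44 = -4.04%.
Real GDP in the next year = 5604 × (1 - 4.04/100) = 5604 × 0.9596 ≈ 5378 billion.

$5,378 billion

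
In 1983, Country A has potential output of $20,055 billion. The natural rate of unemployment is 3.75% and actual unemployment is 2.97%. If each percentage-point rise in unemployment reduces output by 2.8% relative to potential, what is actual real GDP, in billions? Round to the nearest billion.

Unemployment gap = 2.97 - 3.75 = -0.78 points, so the output gap is -2.8 × (-0.78) = 2.184%.
Actual GDP = 20055 × (1 + 2.184/100) = 20055 × 1.02184 ≈ 20493 billion.

$20,493 billion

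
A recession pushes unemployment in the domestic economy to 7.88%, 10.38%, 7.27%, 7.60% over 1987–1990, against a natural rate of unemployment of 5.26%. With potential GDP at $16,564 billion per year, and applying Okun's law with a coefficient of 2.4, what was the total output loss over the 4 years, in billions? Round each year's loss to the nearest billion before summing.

$4,806 billion

Year 1987: gap = -2.4 × (7.88 - 5.26) = -6.288%, loss ≈ 16564 × 6.288/100 ≈ 1042.
Year 1988: gap = -2.4 × (10.38 - 5.26) = -12.288%, loss ≈ 16564 × 12.288/100 ≈ 2035.
Year 1989: gap = -2.4 × (7.27 - 5.26) = -4.824%, loss ≈ 16564 × 4.824/100 ≈ 799.
Year 1990: gap = -2.4 × (7.6 - 5.26) = -5.616%, loss ≈ 16564 × 5.616/100 ≈ 930.
Total lost output = 1042 + 2035 + 799 + 930 = 4806 billion.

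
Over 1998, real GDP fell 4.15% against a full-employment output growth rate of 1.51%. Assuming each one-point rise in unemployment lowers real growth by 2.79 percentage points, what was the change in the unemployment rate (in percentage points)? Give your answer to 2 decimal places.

Growth-rate Okun's law: g_Y = g_Y* - β × Δu, so Δu = (g_Y* - g_Y)/β.
Δu = (1.51 + 4.15)/2.79 = 5.66/2.79 = 2.03 percentage points.

2.03 percentage points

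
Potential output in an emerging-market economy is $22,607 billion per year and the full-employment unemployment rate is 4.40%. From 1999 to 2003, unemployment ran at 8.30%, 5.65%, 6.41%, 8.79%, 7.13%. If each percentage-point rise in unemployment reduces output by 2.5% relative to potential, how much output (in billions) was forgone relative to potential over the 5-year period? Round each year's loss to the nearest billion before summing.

$8,070 billion

Year 1999: gap = -2.5 × (8.3 - 4.4) = -9.75%, loss ≈ 22607 × 9.75/100 ≈ 2204.
Year 2000: gap = -2.5 × (5.65 - 4.4) = -3.125%, loss ≈ 22607 × 3.125/100 ≈ 706.
Year 2001: gap = -2.5 × (6.41 - 4.4) = -5.025%, loss ≈ 22607 × 5.025/100 ≈ 1136.
Year 2002: gap = -2.5 × (8.79 - 4.4) = -10.975%, loss ≈ 22607 × 10.975/100 ≈ 2481.
Year 2003: gap = -2.5 × (7.13 - 4.4) = -6.825%, loss ≈ 22607 × 6.825/100 ≈ 1543.
Total lost output = 2204 + 706 + 1136 + 2481 + 1543 = 8070 billion.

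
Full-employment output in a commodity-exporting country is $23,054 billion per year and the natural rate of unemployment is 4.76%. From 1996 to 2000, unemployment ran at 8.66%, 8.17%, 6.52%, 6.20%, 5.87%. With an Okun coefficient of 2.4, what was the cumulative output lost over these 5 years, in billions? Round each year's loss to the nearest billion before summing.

$6,430 billion

Year 1996: gap = -2.4 × (8.66 - 4.76) = -9.36%, loss ≈ 23054 × 9.36/100 ≈ 2158.
Year 1997: gap = -2.4 × (8.17 - 4.76) = -8.184%, loss ≈ 23054 × 8.184/100 ≈ 1887.
Year 1998: gap = -2.4 × (6.52 - 4.76) = -4.224%, loss ≈ 23054 × 4.224/100 ≈ 974.
Year 1999: gap = -2.4 × (6.2 - 4.76) = -3.456%, loss ≈ 23054 × 3.456/100 ≈ 797.
Year 2000: gap = -2.4 × (5.87 - 4.76) = -2.664%, loss ≈ 23054 × 2.664/100 ≈ 614.
Total lost output = 2158 + 1887 + 974 + 797 + 614 = 6430 billion.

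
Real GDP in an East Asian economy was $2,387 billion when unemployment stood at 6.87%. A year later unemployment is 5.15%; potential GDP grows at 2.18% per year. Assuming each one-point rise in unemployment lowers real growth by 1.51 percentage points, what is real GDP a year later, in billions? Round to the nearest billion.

Δu = 5.15 - 6.87 = -1.72 points.
Okun's law (growth form): g_Y = g_Y* - β × Δu = 2.18 - 1.51 × (-1.72) = 2.18 + 2.5972 = 4.7772%.
Real GDP in the next year = 2387 × (1 + 4.7772/100) = 2387 × 1.047772 ≈ 2501 billion.

$2,501 billion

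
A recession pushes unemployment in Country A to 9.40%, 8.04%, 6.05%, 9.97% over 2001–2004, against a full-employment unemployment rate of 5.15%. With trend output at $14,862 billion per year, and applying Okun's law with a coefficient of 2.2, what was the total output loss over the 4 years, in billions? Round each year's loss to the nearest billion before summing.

$4,205 billion

Year 2001: gap = -2.2 × (9.4 - 5.15) = -9.35%, loss ≈ 14862 × 9.35/100 ≈ 1390.
Year 2002: gap = -2.2 × (8.04 - 5.15) = -6.358%, loss ≈ 14862 × 6.358/100 ≈ 945.
Year 2003: gap = -2.2 × (6.05 - 5.15) = -1.98%, loss ≈ 14862 × 1.98/100 ≈ 294.
Year 2004: gap = -2.2 × (9.97 - 5.15) = -10.604%, loss ≈ 14862 × 10.604/100 ≈ 1576.
Total lost output = 1390 + 945 + 294 + 1576 = 4205 billion.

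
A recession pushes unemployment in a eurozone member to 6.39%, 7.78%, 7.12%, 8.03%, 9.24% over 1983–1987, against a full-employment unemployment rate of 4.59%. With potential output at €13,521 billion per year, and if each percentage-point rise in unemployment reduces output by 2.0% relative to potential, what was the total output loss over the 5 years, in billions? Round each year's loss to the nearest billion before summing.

€4,221 billion

Year 1983: gap = -2.0 × (6.39 - 4.59) = -3.6%, loss ≈ 13521 × 3.6/100 ≈ 487.
Year 1984: gap = -2.0 × (7.78 - 4.59) = -6.38%, loss ≈ 13521 × 6.38/100 ≈ 863.
Year 1985: gap = -2.0 × (7.12 - 4.59) = -5.06%, loss ≈ 13521 × 5.06/100 ≈ 684.
Year 1986: gap = -2.0 × (8.03 - 4.59) = -6.88%, loss ≈ 13521 × 6.88/100 ≈ 930.
Year 1987: gap = -2.0 × (9.24 - 4.59) = -9.3%, loss ≈ 13521 × 9.3/100 ≈ 1257.
Total lost output = 487 + 863 + 684 + 930 + 1257 = 4221 billion.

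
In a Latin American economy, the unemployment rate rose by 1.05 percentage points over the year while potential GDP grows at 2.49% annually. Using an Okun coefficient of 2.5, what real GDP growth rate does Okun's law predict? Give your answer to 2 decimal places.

Growth-rate Okun's law: g_Y = g_Y* - β × Δu.
g_Y = 2.49 - 2.5 × (1.05) = 2.49 - 2.625 = -0.135%, i.e. -0.14% to 2 d.p.

-0.14%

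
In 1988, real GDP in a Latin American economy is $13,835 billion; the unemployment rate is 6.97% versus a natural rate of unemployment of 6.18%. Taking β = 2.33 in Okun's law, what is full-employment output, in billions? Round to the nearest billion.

Unemployment gap = 6.97 - 6.18 = 0.79 points, so output gap = -2.33 × 0.79 = -1.8407%.
Since Y = Y* × (1 + gap/100), Y* = 13835/0.981593 ≈ 14094 billion.

$14,094 billion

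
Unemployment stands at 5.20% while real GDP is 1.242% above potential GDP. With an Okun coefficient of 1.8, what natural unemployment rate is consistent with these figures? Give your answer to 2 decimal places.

5.89%

From Okun's law, u - u* = -(output gap)/β = -(1.242)/1.8 = -0.69 points.
So u* = 5.2 + 0.69 = 5.89%.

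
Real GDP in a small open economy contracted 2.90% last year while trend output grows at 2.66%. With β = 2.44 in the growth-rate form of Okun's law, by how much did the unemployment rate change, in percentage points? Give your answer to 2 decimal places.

2.28 percentage points

Growth-rate Okun's law: g_Y = g_Y* - β × Δu, so Δu = (g_Y* - g_Y)/β.
Δu = (2.66 + 2.9)/2.44 = 5.56/2.44 = 2.28 percentage points.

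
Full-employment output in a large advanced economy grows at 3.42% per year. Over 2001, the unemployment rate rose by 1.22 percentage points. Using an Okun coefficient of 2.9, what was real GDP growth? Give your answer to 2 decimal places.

-0.12%

Growth-rate Okun's law: g_Y = g_Y* - β × Δu.
g_Y = 3.42 - 2.9 × (1.22) = 3.42 - 3.538 = -0.118%, i.e. -0.12% to 2 d.p.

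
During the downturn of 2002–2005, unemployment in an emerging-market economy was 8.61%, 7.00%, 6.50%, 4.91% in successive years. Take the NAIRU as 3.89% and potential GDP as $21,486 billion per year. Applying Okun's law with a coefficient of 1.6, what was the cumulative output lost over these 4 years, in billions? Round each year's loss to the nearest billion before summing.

Year 2002: gap = -1.6 × (8.61 - 3.89) = -7.552%, loss ≈ 21486 × 7.552/100 ≈ 1623.
Year 2003: gap = -1.6 × (7 - 3.89) = -4.976%, loss ≈ 21486 × 4.976/100 ≈ 1069.
Year 2004: gap = -1.6 × (6.5 - 3.89) = -4.176%, loss ≈ 21486 × 4.176/100 ≈ 897.
Year 2005: gap = -1.6 × (4.91 - 3.89) = -1.632%, loss ≈ 21486 × 1.632/100 ≈ 351.
Total lost output = 1623 + 1069 + 897 + 351 = 3940 billion.

$3,940 billion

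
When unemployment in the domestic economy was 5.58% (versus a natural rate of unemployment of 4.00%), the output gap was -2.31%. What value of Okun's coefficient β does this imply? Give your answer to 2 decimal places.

β ≈ 1.46

Okun's law: output gap = -β × (u - u*).
-2.31 = -β × (5.58 - 4) = -β × 1.58, so β = 2.31/1.58 = 1.46.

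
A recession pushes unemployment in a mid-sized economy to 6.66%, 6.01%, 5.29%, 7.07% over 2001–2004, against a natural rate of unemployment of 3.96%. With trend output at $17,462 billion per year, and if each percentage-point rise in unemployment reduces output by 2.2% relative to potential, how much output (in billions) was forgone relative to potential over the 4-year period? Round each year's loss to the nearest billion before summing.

$3,531 billion

Year 2001: gap = -2.2 × (6.66 - 3.96) = -5.94%, loss ≈ 17462 × 5.94/100 ≈ 1037.
Year 2002: gap = -2.2 × (6.01 - 3.96) = -4.51%, loss ≈ 17462 × 4.51/100 ≈ 788.
Year 2003: gap = -2.2 × (5.29 - 3.96) = -2.926%, loss ≈ 17462 × 2.926/100 ≈ 511.
Year 2004: gap = -2.2 × (7.07 - 3.96) = -6.842%, loss ≈ 17462 × 6.842/100 ≈ 1195.
Total lost output = 1037 + 788 + 511 + 1195 = 3531 billion.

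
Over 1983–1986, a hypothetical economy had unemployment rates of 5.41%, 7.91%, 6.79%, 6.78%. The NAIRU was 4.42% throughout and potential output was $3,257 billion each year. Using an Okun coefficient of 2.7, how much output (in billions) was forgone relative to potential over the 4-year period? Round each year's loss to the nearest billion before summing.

$810 billion

Year 1983: gap = -2.7 × (5.41 - 4.42) = -2.673%, loss ≈ 3257 × 2.673/100 ≈ 87.
Year 1984: gap = -2.7 × (7.91 - 4.42) = -9.423%, loss ≈ 3257 × 9.423/100 ≈ 307.
Year 1985: gap = -2.7 × (6.79 - 4.42) = -6.399%, loss ≈ 3257 × 6.399/100 ≈ 208.
Year 1986: gap = -2.7 × (6.78 - 4.42) = -6.372%, loss ≈ 3257 × 6.372/100 ≈ 208.
Total lost output = 87 + 307 + 208 + 208 = 810 billion.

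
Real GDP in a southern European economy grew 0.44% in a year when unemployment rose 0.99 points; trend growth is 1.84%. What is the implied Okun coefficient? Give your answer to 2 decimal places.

β ≈ 1.41

Growth form: g_Y = g_Y* - β × Δu, so β = (g_Y* - g_Y)/Δu.
β = (1.84 - 0.44)/0.99 = 1.4/0.99 = 1.41.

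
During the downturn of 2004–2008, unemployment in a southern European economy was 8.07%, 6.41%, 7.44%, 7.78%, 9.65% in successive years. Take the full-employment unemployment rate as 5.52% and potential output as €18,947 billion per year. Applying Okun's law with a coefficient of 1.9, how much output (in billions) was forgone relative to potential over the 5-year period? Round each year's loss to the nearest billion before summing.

€4,230 billion

Year 2004: gap = -1.9 × (8.07 - 5.52) = -4.845%, loss ≈ 18947 × 4.845/100 ≈ 918.
Year 2005: gap = -1.9 × (6.41 - 5.52) = -1.691%, loss ≈ 18947 × 1.691/100 ≈ 320.
Year 2006: gap = -1.9 × (7.44 - 5.52) = -3.648%, loss ≈ 18947 × 3.648/100 ≈ 691.
Year 2007: gap = -1.9 × (7.78 - 5.52) = -4.294%, loss ≈ 18947 × 4.294/100 ≈ 814.
Year 2008: gap = -1.9 × (9.65 - 5.52) = -7.847%, loss ≈ 18947 × 7.847/100 ≈ 1487.
Total lost output = 918 + 320 + 691 + 814 + 1487 = 4230 billion.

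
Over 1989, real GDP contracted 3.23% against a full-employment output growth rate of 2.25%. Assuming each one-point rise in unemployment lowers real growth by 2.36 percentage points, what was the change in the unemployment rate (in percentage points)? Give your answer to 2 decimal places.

Growth-rate Okun's law: g_Y = g_Y* - β × Δu, so Δu = (g_Y* - g_Y)/β.
Δu = (2.25 + 3.23)/2.36 = 5.48/2.36 = 2.32 percentage points.

2.32 percentage points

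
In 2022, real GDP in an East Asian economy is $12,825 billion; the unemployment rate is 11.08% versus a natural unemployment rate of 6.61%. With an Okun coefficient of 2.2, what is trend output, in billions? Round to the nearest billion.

$14,224 billion

Unemployment gap = 11.08 - 6.61 = 4.47 points, so output gap = -2.2 × 4.47 = -9.834%.
Since Y = Y* × (1 + gap/100), Y* = 12825/0.90166 ≈ 14224 billion.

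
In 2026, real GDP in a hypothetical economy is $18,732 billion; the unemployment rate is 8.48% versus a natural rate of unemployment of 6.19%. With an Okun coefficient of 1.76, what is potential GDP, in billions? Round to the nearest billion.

Unemployment gap = 8.48 - 6.19 = 2.29 points, so output gap = -1.76 × 2.29 = -4.0304%.
Since Y = Y* × (1 + gap/100), Y* = 18732/0.959696 ≈ 19519 billion.

$19,519 billion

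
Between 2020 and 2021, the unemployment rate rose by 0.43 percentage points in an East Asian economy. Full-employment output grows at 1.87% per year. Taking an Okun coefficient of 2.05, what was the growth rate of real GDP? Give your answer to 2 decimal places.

Growth-rate Okun's law: g_Y = g_Y* - β × Δu.
g_Y = 1.87 - 2.05 × (0.43) = 1.87 - 0.8815 = 0.9885%, i.e. 0.99% to 2 d.p.

0.99%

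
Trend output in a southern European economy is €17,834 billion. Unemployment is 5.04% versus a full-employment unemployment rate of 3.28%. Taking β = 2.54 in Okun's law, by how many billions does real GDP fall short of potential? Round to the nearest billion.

Output gap = -2.54 × (5.04 - 3.28) = -2.54 × 1.76 = -4.4704%.
Actual GDP ≈ 17834 × 0.955296 ≈ 17037 billion, so the shortfall is 17834 - 17037 = 797 billion.

€797 billion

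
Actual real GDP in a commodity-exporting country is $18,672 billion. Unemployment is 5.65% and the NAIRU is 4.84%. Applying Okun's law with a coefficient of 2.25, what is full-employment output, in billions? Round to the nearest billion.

$19,019 billion

Unemployment gap = 5.65 - 4.84 = 0.81 points, so output gap = -2.25 × 0.81 = -1.8225%.
Since Y = Y* × (1 + gap/100), Y* = 18672/0.981775 ≈ 19019 billion.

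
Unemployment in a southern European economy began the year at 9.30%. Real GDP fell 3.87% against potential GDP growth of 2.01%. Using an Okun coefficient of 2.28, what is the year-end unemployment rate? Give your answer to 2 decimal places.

Growth-rate Okun's law: g_Y = g_Y* - β × Δu, so Δu = (g_Y* - g_Y)/β.
Δu = (2.01 + 3.87)/2.28 = 5.88/2.28 = 2.58 percentage points.
Year-end unemployment = 9.3 + 2.58 = 11.88%.

11.88%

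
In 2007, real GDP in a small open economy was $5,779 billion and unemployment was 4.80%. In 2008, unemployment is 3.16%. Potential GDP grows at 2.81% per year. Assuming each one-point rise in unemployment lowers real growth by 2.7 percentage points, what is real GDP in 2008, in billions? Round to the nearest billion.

Δu = 3.16 - 4.8 = -1.64 points.
Okun's law (growth form): g_Y = g_Y* - β × Δu = 2.81 - 2.7 × (-1.64) = 2.81 + 4.428 = 7.238%.
Real GDP in the next year = 5779 × (1 + 7.238/100) = 5779 × 1.07238 ≈ 6197 billion.

$6,197 billion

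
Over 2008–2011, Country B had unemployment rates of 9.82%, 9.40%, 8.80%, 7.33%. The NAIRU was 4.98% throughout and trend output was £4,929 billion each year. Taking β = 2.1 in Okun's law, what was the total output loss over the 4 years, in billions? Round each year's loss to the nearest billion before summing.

Year 2008: gap = -2.1 × (9.82 - 4.98) = -10.164%, loss ≈ 4929 × 10.164/100 ≈ 501.
Year 2009: gap = -2.1 × (9.4 - 4.98) = -9.282%, loss ≈ 4929 × 9.282/100 ≈ 458.
Year 2010: gap = -2.1 × (8.8 - 4.98) = -8.022%, loss ≈ 4929 × 8.022/100 ≈ 395.
Year 2011: gap = -2.1 × (7.33 - 4.98) = -4.935%, loss ≈ 4929 × 4.935/100 ≈ 243.
Total lost output = 501 + 458 + 395 + 243 = 1597 billion.

£1,597 billion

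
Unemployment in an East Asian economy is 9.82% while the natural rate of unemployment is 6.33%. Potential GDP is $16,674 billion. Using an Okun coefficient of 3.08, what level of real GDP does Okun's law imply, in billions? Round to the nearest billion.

$14,882 billion

Unemployment gap = 9.82 - 6.33 = 3.49 points, so the output gap is -3.08 × 3.49 = -10.7492%.
Actual GDP = 16674 × (1 - 10.7492/100) = 16674 × 0.892508 ≈ 14882 billion.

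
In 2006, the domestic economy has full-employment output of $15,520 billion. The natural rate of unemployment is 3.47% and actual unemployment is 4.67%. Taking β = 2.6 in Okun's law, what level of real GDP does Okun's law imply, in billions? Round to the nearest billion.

$15,036 billion

Unemployment gap = 4.67 - 3.47 = 1.2 points, so the output gap is -2.6 × 1.2 = -3.12%.
Actual GDP = 15520 × (1 - 3.12/100) = 15520 × 0.9688 ≈ 15036 billion.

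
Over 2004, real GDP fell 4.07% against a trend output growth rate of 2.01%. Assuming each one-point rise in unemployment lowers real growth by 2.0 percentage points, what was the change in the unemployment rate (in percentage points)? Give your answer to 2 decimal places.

3.04 percentage points

Growth-rate Okun's law: g_Y = g_Y* - β × Δu, so Δu = (g_Y* - g_Y)/β.
Δu = (2.01 + 4.07)/2.0 = 6.08/2.0 = 3.04 percentage points.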